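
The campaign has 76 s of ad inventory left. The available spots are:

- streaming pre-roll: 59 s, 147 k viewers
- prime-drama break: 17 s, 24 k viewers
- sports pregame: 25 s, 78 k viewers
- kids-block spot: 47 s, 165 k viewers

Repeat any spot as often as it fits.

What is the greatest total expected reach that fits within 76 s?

243

The ratio ordering already packs tightly: sports pregame + kids-block spot, 72 s, 243.
No other feasible combination exceeds 243.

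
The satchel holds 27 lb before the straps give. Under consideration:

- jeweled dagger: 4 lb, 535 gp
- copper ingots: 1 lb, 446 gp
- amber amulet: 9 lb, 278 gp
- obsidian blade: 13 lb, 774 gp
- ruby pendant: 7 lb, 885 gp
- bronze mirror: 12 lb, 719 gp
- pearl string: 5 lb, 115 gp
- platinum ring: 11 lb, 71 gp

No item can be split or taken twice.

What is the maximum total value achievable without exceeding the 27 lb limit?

2640

Density check — copper ingots 446.00, jeweled dagger 133.75, ruby pendant 126.43 are the best per lb.
Taking the top-ratio items first gives jeweled dagger + copper ingots + ruby pendant + bronze mirror for 2585 (24 lb).
Dropping bronze mirror frees 12 lb; slotting in obsidian blade (13 lb) lifts the total to 2640 at 25 lb.
No other feasible combination exceeds 2640.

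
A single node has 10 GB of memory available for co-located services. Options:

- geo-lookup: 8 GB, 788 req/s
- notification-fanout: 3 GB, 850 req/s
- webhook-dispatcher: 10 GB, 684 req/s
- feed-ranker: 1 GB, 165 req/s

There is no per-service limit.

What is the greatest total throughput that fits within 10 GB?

Taking 3×notification-fanout + feed-ranker: 10 GB used, 2715 in throughput.
No other feasible combination exceeds 2715.

2715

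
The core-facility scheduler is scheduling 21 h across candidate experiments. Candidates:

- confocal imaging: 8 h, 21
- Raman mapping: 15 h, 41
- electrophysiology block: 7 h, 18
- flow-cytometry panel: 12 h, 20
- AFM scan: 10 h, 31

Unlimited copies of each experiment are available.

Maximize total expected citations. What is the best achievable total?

62

Ranking by ratio (expected citations/h): AFM scan 3.10, Raman mapping 2.73, confocal imaging 2.62, electrophysiology block 2.57.
2×AFM scan uses 20 of the 21 h and totals 62.
Nothing else within 21 h beats 62.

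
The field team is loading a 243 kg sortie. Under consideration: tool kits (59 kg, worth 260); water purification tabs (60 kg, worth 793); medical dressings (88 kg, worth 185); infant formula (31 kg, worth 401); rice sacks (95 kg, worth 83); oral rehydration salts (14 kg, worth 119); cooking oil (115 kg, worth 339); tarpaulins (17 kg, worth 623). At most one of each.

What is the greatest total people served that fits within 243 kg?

Taking the top-ratio supplies first gives tool kits + water purification tabs + infant formula + oral rehydration salts + tarpaulins for 2196 (181 kg).
Replace tool kits with cooking oil: the trade gains 79 net, giving 2275 at 237 kg.
That's the maximum — no swap from here does better than 2275.

2275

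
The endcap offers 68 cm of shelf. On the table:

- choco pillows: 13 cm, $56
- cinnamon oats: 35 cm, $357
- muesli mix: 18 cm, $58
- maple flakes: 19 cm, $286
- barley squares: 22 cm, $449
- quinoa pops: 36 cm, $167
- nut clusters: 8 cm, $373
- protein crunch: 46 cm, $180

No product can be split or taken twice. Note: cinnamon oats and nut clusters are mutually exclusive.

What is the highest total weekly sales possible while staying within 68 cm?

1166

Density check — nut clusters 46.62, barley squares 20.41, maple flakes 15.05 are the best per cm.
The ratio heuristic lands on choco pillows + maple flakes + barley squares + nut clusters (1164) but leaves 6 cm idle.
Dropping choco pillows frees 13 cm; slotting in muesli mix (18 cm) lifts the total to 1166 at 67 cm.
That's the maximum — no feasible swap from here does better than 1166.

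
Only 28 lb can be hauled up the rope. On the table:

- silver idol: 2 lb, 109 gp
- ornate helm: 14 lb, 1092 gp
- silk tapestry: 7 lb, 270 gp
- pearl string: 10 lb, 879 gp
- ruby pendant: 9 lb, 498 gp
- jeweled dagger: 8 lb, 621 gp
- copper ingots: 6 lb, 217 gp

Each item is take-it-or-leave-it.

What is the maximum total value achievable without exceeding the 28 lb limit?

Ranking by ratio (value/lb): pearl string 87.90, ornate helm 78.00, jeweled dagger 77.62, ruby pendant 55.33.
The ratio ordering already packs tightly: silver idol + ornate helm + pearl string, 26 lb, 2080.
Next best is pearl string + ruby pendant + jeweled dagger at 1998 (27 lb) — short by 82.

2080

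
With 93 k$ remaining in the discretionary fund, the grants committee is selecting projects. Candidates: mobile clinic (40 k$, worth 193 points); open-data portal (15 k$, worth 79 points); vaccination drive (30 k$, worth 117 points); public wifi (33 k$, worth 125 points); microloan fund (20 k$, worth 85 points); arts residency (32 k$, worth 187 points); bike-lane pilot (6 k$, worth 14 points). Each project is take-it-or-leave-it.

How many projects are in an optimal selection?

4

Optimal total is 473.
For example mobile clinic + open-data portal + arts residency + bike-lane pilot achieves it, using 93 k$.
All optima have 4 projects.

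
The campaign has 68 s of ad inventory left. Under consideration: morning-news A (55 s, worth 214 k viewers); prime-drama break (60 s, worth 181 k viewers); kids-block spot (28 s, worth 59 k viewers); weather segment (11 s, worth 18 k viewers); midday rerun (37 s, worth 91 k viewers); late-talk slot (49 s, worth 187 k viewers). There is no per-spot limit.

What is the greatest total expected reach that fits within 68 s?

232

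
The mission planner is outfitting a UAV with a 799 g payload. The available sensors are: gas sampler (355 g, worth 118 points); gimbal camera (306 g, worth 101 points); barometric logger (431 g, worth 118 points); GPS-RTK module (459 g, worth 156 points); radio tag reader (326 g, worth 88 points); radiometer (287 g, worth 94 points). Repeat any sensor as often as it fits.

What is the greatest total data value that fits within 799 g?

257

Ranking by ratio (data value/g): GPS-RTK module 0.34, gas sampler 0.33, gimbal camera 0.33, radiometer 0.33.
Taking gimbal camera + GPS-RTK module: 765 g used, 257 in data value.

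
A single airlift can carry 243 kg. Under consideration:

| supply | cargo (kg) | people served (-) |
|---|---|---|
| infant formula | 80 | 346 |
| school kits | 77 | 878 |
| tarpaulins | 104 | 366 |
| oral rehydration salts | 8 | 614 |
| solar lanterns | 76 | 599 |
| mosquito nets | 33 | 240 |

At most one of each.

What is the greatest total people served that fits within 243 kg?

2437

Ranking by ratio (people served/kg): oral rehydration salts 76.75, school kits 11.40, solar lanterns 7.88.
Taking the top-ratio supplies first gives school kits + oral rehydration salts + solar lanterns + mosquito nets for 2331 (194 kg).
Dropping mosquito nets frees 33 kg; slotting in infant formula (80 kg) lifts the total to 2437 at 241 kg.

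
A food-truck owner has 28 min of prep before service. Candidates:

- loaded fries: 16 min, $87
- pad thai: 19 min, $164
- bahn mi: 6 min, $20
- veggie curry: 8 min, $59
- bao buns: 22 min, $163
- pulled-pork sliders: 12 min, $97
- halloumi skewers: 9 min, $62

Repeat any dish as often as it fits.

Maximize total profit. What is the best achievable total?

226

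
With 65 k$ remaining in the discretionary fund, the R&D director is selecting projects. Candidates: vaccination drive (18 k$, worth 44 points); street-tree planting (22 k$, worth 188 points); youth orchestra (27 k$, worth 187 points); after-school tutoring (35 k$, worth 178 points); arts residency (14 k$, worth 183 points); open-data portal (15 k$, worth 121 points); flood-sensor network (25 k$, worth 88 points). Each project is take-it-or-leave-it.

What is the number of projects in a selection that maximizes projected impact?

3

Optimal total is 558.
One optimal bundle: street-tree planting + youth orchestra + arts residency (63 k$).
Every optimal selection uses 3 projects.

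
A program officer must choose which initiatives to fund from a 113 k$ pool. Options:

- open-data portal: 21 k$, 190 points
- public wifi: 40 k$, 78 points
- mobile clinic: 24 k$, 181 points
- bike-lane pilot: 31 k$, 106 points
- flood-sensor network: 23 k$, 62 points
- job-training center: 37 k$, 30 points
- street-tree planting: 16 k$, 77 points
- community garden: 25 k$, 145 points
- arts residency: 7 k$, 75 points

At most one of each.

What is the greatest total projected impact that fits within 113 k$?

Density check — arts residency 10.71, open-data portal 9.05, mobile clinic 7.54, community garden 5.80 are the best per k$.
The ratio heuristic lands on open-data portal + mobile clinic + street-tree planting + community garden + arts residency (668) but leaves 20 k$ idle.
Dropping street-tree planting frees 16 k$; slotting in bike-lane pilot (31 k$) lifts the total to 697 at 108 k$.

697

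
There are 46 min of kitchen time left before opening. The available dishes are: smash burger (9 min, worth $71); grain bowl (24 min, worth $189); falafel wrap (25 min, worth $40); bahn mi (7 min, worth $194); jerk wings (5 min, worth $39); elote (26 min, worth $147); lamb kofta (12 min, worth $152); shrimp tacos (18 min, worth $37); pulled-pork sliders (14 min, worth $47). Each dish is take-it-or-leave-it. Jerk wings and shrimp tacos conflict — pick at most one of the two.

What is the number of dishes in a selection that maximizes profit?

3

Best achievable profit is 535.
grain bowl + bahn mi + lamb kofta hits 535 at 43 min.
Every optimal selection uses 3 dishes.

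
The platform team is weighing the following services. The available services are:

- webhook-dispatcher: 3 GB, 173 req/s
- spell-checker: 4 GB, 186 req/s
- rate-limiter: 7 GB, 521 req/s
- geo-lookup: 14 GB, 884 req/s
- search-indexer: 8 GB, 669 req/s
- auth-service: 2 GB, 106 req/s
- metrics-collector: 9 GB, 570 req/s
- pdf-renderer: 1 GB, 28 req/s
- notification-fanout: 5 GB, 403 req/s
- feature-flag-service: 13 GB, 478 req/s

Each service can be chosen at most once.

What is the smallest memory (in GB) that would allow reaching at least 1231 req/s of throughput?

Minimise GB subject to total throughput ≥ 1231.
Taking webhook-dispatcher + search-indexer + notification-fanout gives 1245 (≥ 1231) for 16 GB.
Below 16 GB the best achievable stays under 1231.

16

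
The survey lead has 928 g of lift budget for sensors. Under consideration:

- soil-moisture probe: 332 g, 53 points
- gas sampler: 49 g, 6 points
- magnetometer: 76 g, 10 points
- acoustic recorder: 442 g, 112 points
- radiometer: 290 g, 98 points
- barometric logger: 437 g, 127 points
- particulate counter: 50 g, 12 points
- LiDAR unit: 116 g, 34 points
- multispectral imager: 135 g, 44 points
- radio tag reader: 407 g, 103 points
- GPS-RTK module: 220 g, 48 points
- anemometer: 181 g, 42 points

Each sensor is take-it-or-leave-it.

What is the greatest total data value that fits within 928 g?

281

Taking the top-ratio sensors first gives gas sampler + magnetometer + radiometer + particulate counter + LiDAR unit + multispectral imager + anemometer for 246 (897 g).
A better packing is radiometer + barometric logger + particulate counter + multispectral imager: 912 g, total 281.
That's the maximum — no swap from here does better than 281.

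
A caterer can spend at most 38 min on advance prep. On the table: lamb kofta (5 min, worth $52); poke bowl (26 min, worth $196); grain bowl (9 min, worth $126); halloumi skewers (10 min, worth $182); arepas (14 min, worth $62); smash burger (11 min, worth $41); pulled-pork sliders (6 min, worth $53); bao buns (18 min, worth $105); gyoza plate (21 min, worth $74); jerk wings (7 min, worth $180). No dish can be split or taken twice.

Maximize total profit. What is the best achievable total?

593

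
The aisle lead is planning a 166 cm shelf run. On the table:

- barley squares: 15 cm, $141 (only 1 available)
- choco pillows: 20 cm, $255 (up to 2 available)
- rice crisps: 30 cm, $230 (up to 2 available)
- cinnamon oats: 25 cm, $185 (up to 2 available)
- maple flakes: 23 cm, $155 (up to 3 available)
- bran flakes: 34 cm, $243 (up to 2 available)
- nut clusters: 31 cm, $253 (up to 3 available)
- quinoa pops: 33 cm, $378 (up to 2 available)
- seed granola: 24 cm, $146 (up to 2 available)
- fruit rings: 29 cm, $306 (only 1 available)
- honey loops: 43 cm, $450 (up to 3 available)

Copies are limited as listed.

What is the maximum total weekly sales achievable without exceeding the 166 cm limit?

1857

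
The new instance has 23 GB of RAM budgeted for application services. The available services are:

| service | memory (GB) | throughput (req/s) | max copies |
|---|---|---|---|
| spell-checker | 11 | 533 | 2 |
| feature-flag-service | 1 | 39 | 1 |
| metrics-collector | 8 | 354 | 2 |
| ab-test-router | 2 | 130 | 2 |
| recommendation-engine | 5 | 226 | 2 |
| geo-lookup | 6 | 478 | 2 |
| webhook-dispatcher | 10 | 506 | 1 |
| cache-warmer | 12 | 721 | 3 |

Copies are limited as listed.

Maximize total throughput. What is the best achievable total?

1501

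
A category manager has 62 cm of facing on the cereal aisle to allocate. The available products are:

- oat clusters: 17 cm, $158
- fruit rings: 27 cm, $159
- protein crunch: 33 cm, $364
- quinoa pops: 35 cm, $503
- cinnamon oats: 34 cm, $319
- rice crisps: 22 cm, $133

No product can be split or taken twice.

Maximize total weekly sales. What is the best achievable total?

The ratio heuristic lands on oat clusters + quinoa pops (661) but leaves 10 cm idle.
Dropping oat clusters frees 17 cm; slotting in fruit rings (27 cm) lifts the total to 662 at 62 cm.
Every other selection either busts 62 cm or fails to beat 662.

662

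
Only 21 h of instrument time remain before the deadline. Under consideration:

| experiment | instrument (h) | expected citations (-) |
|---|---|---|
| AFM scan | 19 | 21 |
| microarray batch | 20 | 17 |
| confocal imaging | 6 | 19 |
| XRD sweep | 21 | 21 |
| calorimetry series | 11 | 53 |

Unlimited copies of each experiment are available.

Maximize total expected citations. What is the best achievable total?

72

The ratio ordering already packs tightly: confocal imaging + calorimetry series, 17 h, 72.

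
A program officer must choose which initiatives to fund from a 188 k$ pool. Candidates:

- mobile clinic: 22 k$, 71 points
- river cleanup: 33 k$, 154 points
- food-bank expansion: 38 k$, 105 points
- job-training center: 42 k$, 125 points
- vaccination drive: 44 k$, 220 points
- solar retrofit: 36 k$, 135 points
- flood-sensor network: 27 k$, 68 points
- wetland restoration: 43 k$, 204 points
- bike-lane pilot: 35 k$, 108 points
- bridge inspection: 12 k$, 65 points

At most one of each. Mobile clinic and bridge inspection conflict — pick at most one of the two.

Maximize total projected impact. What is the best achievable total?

Ranking by ratio (projected impact/k$): bridge inspection 5.42, vaccination drive 5.00, wetland restoration 4.74, river cleanup 4.67.
A density-first pass picks river cleanup + vaccination drive + solar retrofit + wetland restoration + bridge inspection — 778 at 168 k$.
The 12 k$ tied up in bridge inspection is better spent on mobile clinic — total rises to 784 (178 k$).
An exhaustive check of the 1024 subsets confirms 784.

784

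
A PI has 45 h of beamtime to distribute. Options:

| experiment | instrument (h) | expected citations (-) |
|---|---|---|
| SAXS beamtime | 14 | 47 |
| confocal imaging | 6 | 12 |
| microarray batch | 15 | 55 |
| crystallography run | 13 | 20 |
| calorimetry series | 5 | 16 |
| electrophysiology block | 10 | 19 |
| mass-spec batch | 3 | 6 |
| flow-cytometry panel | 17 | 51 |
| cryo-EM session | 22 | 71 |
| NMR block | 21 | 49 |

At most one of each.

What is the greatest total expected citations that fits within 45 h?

148

Taking the top-ratio experiments first gives SAXS beamtime + confocal imaging + microarray batch + calorimetry series + mass-spec batch for 136 (43 h).
Replace SAXS beamtime and confocal imaging with cryo-EM session: the trade gains 12 net, giving 148 at 45 h.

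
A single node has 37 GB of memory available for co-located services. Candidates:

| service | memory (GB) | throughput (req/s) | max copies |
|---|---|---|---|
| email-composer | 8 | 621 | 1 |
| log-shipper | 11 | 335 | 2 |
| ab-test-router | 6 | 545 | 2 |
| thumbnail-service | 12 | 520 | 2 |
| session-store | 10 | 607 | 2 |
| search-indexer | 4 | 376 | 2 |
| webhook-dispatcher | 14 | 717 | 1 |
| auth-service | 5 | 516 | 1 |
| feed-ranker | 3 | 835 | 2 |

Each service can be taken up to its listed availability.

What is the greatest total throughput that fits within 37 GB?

Ranking by ratio (throughput/GB): feed-ranker 278.33, auth-service 103.20, search-indexer 94.00, ab-test-router 90.83.
Taking the top-ratio services first gives 2×ab-test-router + 2×search-indexer + auth-service + 2×feed-ranker for 4028 (31 GB).
Dropping search-indexer frees 4 GB; slotting in email-composer (8 GB) lifts the total to 4273 at 35 GB.
No other feasible combination exceeds 4273.

4273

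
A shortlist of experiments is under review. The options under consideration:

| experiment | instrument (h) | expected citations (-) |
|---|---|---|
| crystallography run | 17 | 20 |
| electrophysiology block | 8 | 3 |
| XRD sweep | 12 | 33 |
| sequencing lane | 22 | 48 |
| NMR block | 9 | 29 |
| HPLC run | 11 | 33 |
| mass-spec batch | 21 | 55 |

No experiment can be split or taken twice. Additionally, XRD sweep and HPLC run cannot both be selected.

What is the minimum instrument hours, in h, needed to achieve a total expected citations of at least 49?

20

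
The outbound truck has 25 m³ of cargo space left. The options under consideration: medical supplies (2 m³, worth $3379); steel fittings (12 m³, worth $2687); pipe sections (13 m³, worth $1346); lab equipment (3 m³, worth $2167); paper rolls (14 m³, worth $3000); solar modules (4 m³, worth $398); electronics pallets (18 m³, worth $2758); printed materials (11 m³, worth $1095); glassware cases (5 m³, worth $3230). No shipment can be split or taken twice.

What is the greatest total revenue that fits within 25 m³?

11776

By revenue per m³: medical supplies 1689.50, lab equipment 722.33, glassware cases 646.00, steel fittings 223.92 lead.
Filling by ratio: medical supplies + steel fittings + lab equipment + glassware cases for 11463, with 3 m³ left unused.
Dropping steel fittings frees 12 m³; slotting in paper rolls (14 m³) lifts the total to 11776 at 24 m³.
Next best is medical supplies + steel fittings + lab equipment + glassware cases at 11463 (22 m³) — short by 313.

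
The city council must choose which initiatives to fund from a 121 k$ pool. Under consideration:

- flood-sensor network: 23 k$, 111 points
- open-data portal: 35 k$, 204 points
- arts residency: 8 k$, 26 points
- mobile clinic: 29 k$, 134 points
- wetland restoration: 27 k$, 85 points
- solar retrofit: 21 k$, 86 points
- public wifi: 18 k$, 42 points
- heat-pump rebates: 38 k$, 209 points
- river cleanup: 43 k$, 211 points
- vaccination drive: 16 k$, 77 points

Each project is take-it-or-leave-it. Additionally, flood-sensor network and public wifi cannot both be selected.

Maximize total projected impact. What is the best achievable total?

627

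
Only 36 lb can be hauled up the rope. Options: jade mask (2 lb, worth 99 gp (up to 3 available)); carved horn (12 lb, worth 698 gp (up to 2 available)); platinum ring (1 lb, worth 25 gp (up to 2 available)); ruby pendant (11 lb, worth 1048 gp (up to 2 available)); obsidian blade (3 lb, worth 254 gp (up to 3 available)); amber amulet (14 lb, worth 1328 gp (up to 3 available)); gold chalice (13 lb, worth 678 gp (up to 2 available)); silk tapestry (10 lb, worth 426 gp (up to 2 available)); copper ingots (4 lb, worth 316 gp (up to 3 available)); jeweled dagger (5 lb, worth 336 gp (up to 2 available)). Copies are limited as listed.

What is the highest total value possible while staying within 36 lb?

3424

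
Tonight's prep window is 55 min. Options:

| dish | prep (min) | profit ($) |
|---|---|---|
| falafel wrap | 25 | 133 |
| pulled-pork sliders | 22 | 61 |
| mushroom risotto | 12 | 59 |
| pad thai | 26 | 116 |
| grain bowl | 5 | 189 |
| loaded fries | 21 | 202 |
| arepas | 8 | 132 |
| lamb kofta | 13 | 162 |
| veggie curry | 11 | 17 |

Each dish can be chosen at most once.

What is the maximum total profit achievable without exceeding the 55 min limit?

685

Density check — grain bowl 37.80, arepas 16.50, lamb kofta 12.46, loaded fries 9.62 are the best per min.
Best packing: grain bowl + loaded fries + arepas + lamb kofta — 47 min, 685 total.
The spare 8 min is too small for any remaining dish, and no exchange beats 685.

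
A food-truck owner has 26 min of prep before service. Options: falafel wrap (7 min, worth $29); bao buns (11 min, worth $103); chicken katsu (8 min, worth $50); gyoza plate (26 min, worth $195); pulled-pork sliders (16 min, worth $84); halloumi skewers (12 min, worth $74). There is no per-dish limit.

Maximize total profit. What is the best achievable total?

2×bao buns uses 22 of the 26 min and totals 206.

206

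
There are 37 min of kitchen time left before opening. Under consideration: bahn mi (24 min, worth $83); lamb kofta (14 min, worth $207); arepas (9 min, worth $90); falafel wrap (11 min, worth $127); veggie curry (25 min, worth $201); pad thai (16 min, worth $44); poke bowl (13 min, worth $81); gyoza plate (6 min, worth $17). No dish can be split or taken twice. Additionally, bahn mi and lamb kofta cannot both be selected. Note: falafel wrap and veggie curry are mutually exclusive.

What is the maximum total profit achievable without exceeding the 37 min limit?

Taking lamb kofta + arepas + falafel wrap: 34 min used, 424 in profit.
The spare 3 min is too small for any remaining dish, and no feasible exchange beats 424.

424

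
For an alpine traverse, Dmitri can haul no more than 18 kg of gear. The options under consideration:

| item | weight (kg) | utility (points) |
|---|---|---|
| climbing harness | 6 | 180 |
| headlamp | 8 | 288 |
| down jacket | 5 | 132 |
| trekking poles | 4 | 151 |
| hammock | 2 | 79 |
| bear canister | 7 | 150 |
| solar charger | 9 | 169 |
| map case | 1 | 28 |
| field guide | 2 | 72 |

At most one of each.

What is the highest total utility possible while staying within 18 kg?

619

Filling by ratio: headlamp + trekking poles + hammock + map case + field guide for 618, with 1 kg left unused.
The 5 kg tied up in hammock and map case and field guide is better spent on climbing harness — total rises to 619 (18 kg).
Climbing harness + headlamp + hammock + field guide (18 kg) also reaches 619 — a tie, but nothing goes higher.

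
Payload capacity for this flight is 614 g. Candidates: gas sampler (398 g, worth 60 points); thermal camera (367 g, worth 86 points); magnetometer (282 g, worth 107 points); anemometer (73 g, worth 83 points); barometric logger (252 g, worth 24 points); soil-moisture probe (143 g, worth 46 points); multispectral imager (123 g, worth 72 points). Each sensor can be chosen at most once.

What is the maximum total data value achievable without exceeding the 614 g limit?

262

Best packing: magnetometer + anemometer + multispectral imager — 478 g, 262 total.
Nothing else within 614 g beats 262.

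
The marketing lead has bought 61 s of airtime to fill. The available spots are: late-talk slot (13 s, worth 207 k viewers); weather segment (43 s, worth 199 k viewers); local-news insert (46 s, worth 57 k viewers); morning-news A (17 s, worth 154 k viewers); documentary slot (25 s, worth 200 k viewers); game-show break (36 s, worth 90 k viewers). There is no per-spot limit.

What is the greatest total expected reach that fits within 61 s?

Density check — late-talk slot 15.92, morning-news A 9.06, documentary slot 8.00 are the best per s.
The ratio ordering already packs tightly: 4×late-talk slot, 52 s, 828.

828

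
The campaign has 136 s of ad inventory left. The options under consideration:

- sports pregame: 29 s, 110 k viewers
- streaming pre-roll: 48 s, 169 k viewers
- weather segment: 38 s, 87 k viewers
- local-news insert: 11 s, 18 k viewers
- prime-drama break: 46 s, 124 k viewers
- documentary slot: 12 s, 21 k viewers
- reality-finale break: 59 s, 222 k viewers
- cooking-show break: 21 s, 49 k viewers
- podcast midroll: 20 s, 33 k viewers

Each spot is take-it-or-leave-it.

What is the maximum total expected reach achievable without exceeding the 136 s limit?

Ranking by ratio (expected reach/s): sports pregame 3.79, reality-finale break 3.76, streaming pre-roll 3.52.
The ratio ordering already packs tightly: sports pregame + streaming pre-roll + reality-finale break, 136 s, 501.
No other feasible combination exceeds 501.

501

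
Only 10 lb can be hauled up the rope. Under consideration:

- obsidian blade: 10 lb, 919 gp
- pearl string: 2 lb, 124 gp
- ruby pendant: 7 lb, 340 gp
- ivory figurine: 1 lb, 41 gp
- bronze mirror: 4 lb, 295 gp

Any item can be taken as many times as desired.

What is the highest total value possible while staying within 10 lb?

Obsidian blade uses 10 of the 10 lb and totals 919.

919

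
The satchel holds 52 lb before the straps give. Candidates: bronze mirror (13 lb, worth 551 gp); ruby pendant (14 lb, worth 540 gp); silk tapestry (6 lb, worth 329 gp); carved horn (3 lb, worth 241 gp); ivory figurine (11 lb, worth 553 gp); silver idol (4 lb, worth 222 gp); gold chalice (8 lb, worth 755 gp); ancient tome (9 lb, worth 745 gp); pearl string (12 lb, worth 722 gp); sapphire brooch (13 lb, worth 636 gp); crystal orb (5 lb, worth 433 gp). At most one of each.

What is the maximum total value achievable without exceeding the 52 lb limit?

3671

Ranking by ratio (value/lb): gold chalice 94.38, crystal orb 86.60, ancient tome 82.78.
The ratio heuristic lands on silk tapestry + carved horn + silver idol + gold chalice + ancient tome + pearl string + crystal orb (3447) but leaves 5 lb idle.
The 6 lb tied up in silk tapestry is better spent on ivory figurine — total rises to 3671 (52 lb).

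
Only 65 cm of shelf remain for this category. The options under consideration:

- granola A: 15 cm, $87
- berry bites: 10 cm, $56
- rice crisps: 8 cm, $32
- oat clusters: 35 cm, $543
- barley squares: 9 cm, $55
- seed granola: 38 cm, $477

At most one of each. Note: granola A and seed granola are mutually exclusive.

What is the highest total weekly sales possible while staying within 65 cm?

686

Greedy by ratio would take granola A + oat clusters + barley squares: 59 cm used, total 685.
Replace barley squares with berry bites: the trade gains 1 net, giving 686 at 60 cm.
Berry bites + rice crisps + oat clusters + barley squares (62 cm) also reaches 686 — a tie, but nothing goes higher.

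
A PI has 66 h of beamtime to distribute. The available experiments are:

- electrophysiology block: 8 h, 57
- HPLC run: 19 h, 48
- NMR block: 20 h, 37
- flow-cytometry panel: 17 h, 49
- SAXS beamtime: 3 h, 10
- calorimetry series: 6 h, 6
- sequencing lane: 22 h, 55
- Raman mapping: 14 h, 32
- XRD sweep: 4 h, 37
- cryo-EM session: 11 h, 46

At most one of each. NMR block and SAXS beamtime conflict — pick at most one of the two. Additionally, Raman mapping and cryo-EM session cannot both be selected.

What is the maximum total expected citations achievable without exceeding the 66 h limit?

The ratio heuristic lands on electrophysiology block + HPLC run + flow-cytometry panel + SAXS beamtime + XRD sweep + cryo-EM session (247) but leaves 4 h idle.
Dropping HPLC run frees 19 h; slotting in sequencing lane (22 h) lifts the total to 254 at 65 h.

254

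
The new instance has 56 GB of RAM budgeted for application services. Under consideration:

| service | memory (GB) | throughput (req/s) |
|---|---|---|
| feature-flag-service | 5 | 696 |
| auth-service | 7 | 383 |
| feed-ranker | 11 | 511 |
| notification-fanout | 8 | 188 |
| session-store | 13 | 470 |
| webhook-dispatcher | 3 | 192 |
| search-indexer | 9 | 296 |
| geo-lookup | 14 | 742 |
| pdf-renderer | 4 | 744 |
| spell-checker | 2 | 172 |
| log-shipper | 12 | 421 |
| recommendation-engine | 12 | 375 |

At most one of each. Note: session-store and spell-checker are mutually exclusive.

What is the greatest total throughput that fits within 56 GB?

Feature-flag-service + auth-service + feed-ranker + webhook-dispatcher + search-indexer + geo-lookup + pdf-renderer + spell-checker uses 55 of the 56 GB and totals 3736.
Next best is feature-flag-service + auth-service + feed-ranker + webhook-dispatcher + geo-lookup + pdf-renderer + log-shipper at 3689 (56 GB) — short by 47.

3736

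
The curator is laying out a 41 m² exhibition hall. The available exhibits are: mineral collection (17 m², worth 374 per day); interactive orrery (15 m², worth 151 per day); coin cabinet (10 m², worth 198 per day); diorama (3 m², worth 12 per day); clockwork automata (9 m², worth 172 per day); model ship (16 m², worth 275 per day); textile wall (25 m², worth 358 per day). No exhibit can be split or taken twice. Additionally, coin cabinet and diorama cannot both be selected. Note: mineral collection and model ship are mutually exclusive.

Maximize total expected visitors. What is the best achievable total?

744

Mineral collection + coin cabinet + clockwork automata uses 36 of the 41 m² and totals 744.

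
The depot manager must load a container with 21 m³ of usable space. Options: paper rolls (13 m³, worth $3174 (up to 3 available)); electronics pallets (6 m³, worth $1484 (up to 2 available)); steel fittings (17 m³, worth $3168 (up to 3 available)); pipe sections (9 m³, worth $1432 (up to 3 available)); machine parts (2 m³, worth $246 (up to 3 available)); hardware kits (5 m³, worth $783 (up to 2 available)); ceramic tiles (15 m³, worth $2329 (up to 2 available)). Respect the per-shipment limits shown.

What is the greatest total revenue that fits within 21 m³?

4904

Ranking by ratio (revenue/m³): electronics pallets 247.33, paper rolls 244.15, steel fittings 186.35, pipe sections 159.11.
A density-first pass picks 2×electronics pallets + pipe sections — 4400 at 21 m³.
Dropping electronics pallets and pipe sections frees 15 m³; slotting in paper rolls + machine parts (15 m³) lifts the total to 4904 at 21 m³.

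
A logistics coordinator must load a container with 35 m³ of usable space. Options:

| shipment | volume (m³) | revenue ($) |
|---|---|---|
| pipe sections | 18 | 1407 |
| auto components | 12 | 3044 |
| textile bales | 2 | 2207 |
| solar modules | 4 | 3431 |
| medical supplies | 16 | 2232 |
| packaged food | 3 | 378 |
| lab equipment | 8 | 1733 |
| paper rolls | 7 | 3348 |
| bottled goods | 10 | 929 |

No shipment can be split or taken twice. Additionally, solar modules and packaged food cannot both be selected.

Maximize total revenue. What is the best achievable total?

Auto components + textile bales + solar modules + lab equipment + paper rolls uses 33 of the 35 m³ and totals 13763.
Runner-up auto components + textile bales + solar modules + paper rolls + bottled goods tops out at 12959.

13763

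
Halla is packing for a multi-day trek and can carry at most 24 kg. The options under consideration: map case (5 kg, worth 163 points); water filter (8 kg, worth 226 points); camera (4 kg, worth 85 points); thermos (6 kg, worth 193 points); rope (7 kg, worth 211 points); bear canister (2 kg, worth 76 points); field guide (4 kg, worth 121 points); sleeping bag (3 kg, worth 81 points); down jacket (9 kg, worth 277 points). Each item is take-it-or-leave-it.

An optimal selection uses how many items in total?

5

Best achievable utility is 764.
For example map case + thermos + rope + bear canister + field guide achieves it, using 24 kg.
Any selection reaching 764 contains exactly 5 items.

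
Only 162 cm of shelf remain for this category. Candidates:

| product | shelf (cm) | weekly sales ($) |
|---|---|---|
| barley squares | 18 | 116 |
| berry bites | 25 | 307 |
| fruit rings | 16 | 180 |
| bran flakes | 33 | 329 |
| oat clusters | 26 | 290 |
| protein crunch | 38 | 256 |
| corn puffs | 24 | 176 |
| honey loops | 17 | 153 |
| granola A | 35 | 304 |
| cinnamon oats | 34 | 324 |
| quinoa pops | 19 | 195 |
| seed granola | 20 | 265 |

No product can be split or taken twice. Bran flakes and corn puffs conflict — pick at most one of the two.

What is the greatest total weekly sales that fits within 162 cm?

1719

By weekly sales per cm: seed granola 13.25, berry bites 12.28, fruit rings 11.25, oat clusters 11.15 lead.
Taking berry bites + fruit rings + bran flakes + oat clusters + honey loops + quinoa pops + seed granola: 156 cm used, 1719 in weekly sales.
Next best is berry bites + fruit rings + oat clusters + honey loops + cinnamon oats + quinoa pops + seed granola at 1714 (157 cm) — short by 5.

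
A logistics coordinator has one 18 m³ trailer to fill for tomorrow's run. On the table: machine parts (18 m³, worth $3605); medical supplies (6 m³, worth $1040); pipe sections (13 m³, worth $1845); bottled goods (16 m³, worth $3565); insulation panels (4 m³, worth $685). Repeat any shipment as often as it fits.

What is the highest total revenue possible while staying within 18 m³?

3605

Filling by ratio: bottled goods for 3565, with 2 m³ left unused.
Replace bottled goods with machine parts: the trade gains 40 net, giving 3605 at 18 m³.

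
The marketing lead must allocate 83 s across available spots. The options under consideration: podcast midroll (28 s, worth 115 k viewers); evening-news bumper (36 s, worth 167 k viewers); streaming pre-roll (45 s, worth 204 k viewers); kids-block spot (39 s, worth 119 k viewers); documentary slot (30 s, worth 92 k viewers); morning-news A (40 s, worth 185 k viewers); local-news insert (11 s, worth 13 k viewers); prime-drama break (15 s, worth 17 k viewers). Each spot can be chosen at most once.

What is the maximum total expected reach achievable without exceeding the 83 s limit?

371

Ranking by ratio (expected reach/s): evening-news bumper 4.64, morning-news A 4.62, streaming pre-roll 4.53.
Taking the top-ratio spots first gives evening-news bumper + morning-news A for 352 (76 s).
The 40 s tied up in morning-news A is better spent on streaming pre-roll — total rises to 371 (81 s).
Every other selection either busts 83 s or fails to beat 371.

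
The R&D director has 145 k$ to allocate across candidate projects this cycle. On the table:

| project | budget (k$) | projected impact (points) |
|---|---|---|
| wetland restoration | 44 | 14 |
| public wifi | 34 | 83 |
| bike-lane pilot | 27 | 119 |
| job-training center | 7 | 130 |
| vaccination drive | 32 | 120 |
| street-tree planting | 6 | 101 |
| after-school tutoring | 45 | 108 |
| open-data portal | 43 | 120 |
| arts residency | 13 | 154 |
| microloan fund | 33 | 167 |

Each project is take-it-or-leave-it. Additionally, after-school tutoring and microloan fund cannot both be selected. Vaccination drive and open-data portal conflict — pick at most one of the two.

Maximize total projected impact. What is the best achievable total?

By projected impact per k$: job-training center 18.57, street-tree planting 16.83, arts residency 11.85 lead.
Best packing: bike-lane pilot + job-training center + vaccination drive + street-tree planting + arts residency + microloan fund — 118 k$, 791 total.

791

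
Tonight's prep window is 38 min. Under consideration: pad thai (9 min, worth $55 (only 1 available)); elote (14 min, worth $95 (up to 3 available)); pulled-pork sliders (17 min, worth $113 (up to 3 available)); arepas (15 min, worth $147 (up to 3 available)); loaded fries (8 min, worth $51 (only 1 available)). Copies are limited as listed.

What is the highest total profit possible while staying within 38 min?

345

Best packing: 2×arepas + loaded fries — 38 min, 345 total.
Every other selection either busts 38 min or exceeds an availability limit or fails to beat 345.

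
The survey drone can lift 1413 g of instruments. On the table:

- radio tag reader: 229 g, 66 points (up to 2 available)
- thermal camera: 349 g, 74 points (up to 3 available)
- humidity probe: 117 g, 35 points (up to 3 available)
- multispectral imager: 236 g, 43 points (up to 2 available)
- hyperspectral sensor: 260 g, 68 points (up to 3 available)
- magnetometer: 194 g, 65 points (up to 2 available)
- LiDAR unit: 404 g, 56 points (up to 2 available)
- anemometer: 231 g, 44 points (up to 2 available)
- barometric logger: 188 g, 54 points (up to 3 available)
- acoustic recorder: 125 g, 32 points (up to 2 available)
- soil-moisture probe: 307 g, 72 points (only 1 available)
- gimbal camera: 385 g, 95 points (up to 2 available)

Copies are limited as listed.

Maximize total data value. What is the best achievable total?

424

By data value per g: magnetometer 0.34, humidity probe 0.30, radio tag reader 0.29, barometric logger 0.29 lead.
Greedy by ratio would take 2×radio tag reader + 3×humidity probe + 2×magnetometer + barometric logger: 1385 g used, total 421.
Replace 3×humidity probe with 2×barometric logger: the trade gains 3 net, giving 424 at 1410 g.
No other feasible combination exceeds 424.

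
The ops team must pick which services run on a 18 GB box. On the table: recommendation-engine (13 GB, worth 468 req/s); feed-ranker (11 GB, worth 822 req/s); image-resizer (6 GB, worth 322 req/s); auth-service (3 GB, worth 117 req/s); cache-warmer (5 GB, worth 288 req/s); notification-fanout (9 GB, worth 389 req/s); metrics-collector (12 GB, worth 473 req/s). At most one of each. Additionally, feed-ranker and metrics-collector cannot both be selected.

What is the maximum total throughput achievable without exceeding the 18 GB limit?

1144

The ratio heuristic lands on feed-ranker + cache-warmer (1110) but leaves 2 GB idle.
Dropping cache-warmer frees 5 GB; slotting in image-resizer (6 GB) lifts the total to 1144 at 17 GB.
Next best is feed-ranker + cache-warmer at 1110 (16 GB) — short by 34.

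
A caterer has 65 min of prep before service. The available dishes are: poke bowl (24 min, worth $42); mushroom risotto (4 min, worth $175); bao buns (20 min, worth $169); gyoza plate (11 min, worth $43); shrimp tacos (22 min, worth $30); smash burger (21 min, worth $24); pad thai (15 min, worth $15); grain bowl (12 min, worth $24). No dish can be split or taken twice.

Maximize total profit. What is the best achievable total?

429

Taking the top-ratio dishes first gives mushroom risotto + bao buns + gyoza plate + pad thai + grain bowl for 426 (62 min).
Replace pad thai and grain bowl with poke bowl: the trade gains 3 net, giving 429 at 59 min.
Every other selection either busts 65 min or fails to beat 429.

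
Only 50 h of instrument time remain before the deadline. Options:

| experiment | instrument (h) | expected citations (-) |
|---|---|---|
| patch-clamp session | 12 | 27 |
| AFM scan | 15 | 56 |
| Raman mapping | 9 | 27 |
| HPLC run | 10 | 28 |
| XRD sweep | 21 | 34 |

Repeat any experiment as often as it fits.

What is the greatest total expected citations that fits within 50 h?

168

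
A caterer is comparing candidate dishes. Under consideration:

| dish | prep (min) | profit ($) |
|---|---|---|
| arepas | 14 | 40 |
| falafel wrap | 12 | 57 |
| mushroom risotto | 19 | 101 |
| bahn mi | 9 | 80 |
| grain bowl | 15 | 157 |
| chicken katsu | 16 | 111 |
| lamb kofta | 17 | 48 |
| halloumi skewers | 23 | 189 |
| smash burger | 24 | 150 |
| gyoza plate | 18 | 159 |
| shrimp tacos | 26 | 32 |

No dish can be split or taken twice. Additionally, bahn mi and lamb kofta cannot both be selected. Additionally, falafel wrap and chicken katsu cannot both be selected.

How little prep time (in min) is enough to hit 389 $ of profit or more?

42

Need the lightest bundle worth ≥ 389.
bahn mi + grain bowl + gyoza plate: 396 profit at 42 min.
Any bundle with less than 42 min falls short of 389.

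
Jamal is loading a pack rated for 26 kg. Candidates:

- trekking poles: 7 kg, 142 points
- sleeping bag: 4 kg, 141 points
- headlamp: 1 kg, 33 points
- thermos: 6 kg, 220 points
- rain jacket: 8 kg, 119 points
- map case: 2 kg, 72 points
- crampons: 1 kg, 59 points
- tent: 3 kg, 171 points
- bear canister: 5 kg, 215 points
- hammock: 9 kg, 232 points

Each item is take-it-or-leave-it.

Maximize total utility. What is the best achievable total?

The ratio heuristic lands on sleeping bag + headlamp + thermos + map case + crampons + tent + bear canister (911) but leaves 4 kg idle.
Replace sleeping bag and headlamp with hammock: the trade gains 58 net, giving 969 at 26 kg.
The closest alternative, trekking poles + sleeping bag + thermos + crampons + tent + bear canister, reaches only 948.

969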